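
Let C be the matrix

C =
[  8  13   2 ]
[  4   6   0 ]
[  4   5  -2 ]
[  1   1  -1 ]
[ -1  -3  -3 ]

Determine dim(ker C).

1

Row reduce to echelon form.
R2 ← R2 − (1/2)·R1: [0, -1/2, -1]
R3 ← R3 − (1/2)·R1: [0, -3/2, -3]
R4 ← R4 − (1/8)·R1: [0, -5/8, -5/4]
R5 ← R5 + (1/8)·R1: [0, -11/8, -11/4]
R3 ← R3 − (3)·R2: [0, 0, 0]
R4 ← R4 − (5/4)·R2: [0, 0, 0]
R5 ← R5 − (11/4)·R2: [0, 0, 0]
2 nonzero rows, so rank(C) = 2.
C has 3 columns; by rank–nullity, nullity = 3 − 2 = 1.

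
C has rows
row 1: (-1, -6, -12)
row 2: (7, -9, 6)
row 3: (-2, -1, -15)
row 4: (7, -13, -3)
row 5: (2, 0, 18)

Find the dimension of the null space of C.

0

Row reduce to echelon form.
R2 ← R2 + (7)·R1: [0, -51, -78]
R3 ← R3 − (2)·R1: [0, 11, 9]
R4 ← R4 + (7)·R1: [0, -55, -87]
R5 ← R5 + (2)·R1: [0, -12, -6]
R3 ← R3 + (11/51)·R2: [0, 0, -133/17]
R4 ← R4 − (55/51)·R2: [0, 0, -49/17]
R5 ← R5 − (4/17)·R2: [0, 0, 210/17]
R4 ← R4 − (7/19)·R3: [0, 0, 0]
R5 ← R5 + (30/19)·R3: [0, 0, 0]
3 nonzero rows, so rank(C) = 3.
C has 3 columns; by rank–nullity, nullity = 3 − 3 = 0.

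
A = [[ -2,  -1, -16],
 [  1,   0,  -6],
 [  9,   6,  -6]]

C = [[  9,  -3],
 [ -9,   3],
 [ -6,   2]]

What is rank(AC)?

First compute AC:
[[ 87, -29],
 [ 45, -15],
 [ 63, -21]]
Now row reduce the product.
R2 ← R2 − (15/29)·R1: [0, 0]
R3 ← R3 − (21/29)·R1: [0, 0]
1 nonzero row, so rank(AC) = 1.

1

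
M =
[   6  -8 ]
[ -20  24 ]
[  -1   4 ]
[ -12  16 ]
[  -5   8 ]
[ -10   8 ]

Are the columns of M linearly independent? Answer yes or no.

yes

Row reduce M to echelon form.
R2 ← R2 + (10/3)·R1: [0, -8/3]
R3 ← R3 + (1/6)·R1: [0, 8/3]
R4 ← R4 + (2)·R1: [0, 0]
R5 ← R5 + (5/6)·R1: [0, 4/3]
R6 ← R6 + (5/3)·R1: [0, -16/3]
R3 ← R3 + R2: [0, 0]
R5 ← R5 + (1/2)·R2: [0, 0]
R6 ← R6 − (2)·R2: [0, 0]
2 pivots among 2 columns.
Every column is a pivot column, so the columns are linearly independent.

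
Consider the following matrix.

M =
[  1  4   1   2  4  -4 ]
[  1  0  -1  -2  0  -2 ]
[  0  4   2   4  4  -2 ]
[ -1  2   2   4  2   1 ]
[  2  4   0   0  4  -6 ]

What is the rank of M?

2

Row reduce to echelon form.
R2 ← R2 − R1: [0, -4, -2, -4, -4, 2]
R4 ← R4 + R1: [0, 6, 3, 6, 6, -3]
R5 ← R5 − (2)·R1: [0, -4, -2, -4, -4, 2]
R3 ← R3 + R2: [0, 0, 0, 0, 0, 0]
R4 ← R4 + (3/2)·R2: [0, 0, 0, 0, 0, 0]
R5 ← R5 − R2: [0, 0, 0, 0, 0, 0]
Echelon form has 2 nonzero rows, so rank(M) = 2.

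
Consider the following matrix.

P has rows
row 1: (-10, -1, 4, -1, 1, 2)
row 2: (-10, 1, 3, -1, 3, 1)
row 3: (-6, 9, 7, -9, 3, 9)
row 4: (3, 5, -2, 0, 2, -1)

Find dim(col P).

Row reduce to echelon form.
R2 ← R2 − R1: [0, 2, -1, 0, 2, -1]
R3 ← R3 − (3/5)·R1: [0, 48/5, 23/5, -42/5, 12/5, 39/5]
R4 ← R4 + (3/10)·R1: [0, 47/10, -4/5, -3/10, 23/10, -2/5]
R3 ← R3 − (24/5)·R2: [0, 0, 47/5, -42/5, -36/5, 63/5]
R4 ← R4 − (47/20)·R2: [0, 0, 31/20, -3/10, -12/5, 39/20]
R4 ← R4 − (31/188)·R3: [0, 0, 0, 51/47, -57/47, -6/47]
Echelon form has 4 nonzero rows, so rank(P) = 4.
The column space has dimension equal to the rank: 4.

4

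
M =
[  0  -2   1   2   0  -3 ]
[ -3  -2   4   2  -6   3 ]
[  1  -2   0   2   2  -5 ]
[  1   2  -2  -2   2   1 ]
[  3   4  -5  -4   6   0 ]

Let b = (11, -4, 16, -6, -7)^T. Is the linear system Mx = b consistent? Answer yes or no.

yes

Row reduce the augmented matrix [M | b].
Swap R1 ↔ R2
R3 ← R3 + (1/3)·R1: [0, -8/3, 4/3, 8/3, 0, -4, 44/3]
R4 ← R4 + (1/3)·R1: [0, 4/3, -2/3, -4/3, 0, 2, -22/3]
R5 ← R5 + R1: [0, 2, -1, -2, 0, 3, -11]
R3 ← R3 − (4/3)·R2: [0, 0, 0, 0, 0, 0, 0]
R4 ← R4 + (2/3)·R2: [0, 0, 0, 0, 0, 0, 0]
R5 ← R5 + R2: [0, 0, 0, 0, 0, 0, 0]
The echelon form has 2 nonzero rows, and every pivot lies in the first 6 columns, so rank(M) = rank([M|b]) = 2.
The system is consistent.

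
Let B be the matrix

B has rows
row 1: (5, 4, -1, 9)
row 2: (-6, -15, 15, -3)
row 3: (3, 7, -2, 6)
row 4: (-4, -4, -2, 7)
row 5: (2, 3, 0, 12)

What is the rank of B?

4

Row reduce to echelon form.
R2 ← R2 + (6/5)·R1: [0, -51/5, 69/5, 39/5]
R3 ← R3 − (3/5)·R1: [0, 23/5, -7/5, 3/5]
R4 ← R4 + (4/5)·R1: [0, -4/5, -14/5, 71/5]
R5 ← R5 − (2/5)·R1: [0, 7/5, 2/5, 42/5]
R3 ← R3 + (23/51)·R2: [0, 0, 82/17, 70/17]
R4 ← R4 − (4/51)·R2: [0, 0, -66/17, 231/17]
R5 ← R5 + (7/51)·R2: [0, 0, 39/17, 161/17]
R4 ← R4 + (33/41)·R3: [0, 0, 0, 693/41]
R5 ← R5 − (39/82)·R3: [0, 0, 0, 308/41]
R5 ← R5 − (4/9)·R4: [0, 0, 0, 0]
Echelon form has 4 nonzero rows, so rank(B) = 4.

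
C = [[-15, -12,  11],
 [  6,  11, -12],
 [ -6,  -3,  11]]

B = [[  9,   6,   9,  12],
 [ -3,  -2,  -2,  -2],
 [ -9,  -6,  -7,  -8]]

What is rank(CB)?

First compute CB:
[[-198, -132, -188, -244],
 [129,  86, 116, 146],
 [-144, -96, -125, -154]]
Now row reduce the product.
R2 ← R2 + (43/66)·R1: [0, 0, -214/33, -428/33]
R3 ← R3 − (8/11)·R1: [0, 0, 129/11, 258/11]
R3 ← R3 + (387/214)·R2: [0, 0, 0, 0]
2 nonzero rows, so rank(CB) = 2.

2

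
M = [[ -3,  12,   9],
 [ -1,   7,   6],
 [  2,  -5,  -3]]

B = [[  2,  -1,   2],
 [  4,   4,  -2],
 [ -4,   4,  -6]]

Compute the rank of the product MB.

2

First compute MB:
[[  6,  87, -84],
 [  2,  53, -52],
 [ -4, -34,  32]]
Now row reduce the product.
R2 ← R2 − (1/3)·R1: [0, 24, -24]
R3 ← R3 + (2/3)·R1: [0, 24, -24]
R3 ← R3 − R2: [0, 0, 0]
2 nonzero rows, so rank(MB) = 2.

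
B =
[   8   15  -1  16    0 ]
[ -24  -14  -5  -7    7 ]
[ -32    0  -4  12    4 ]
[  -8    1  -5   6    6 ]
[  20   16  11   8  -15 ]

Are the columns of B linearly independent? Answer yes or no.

Row reduce B to echelon form.
R2 ← R2 + (3)·R1: [0, 31, -8, 41, 7]
R3 ← R3 + (4)·R1: [0, 60, -8, 76, 4]
R4 ← R4 + R1: [0, 16, -6, 22, 6]
R5 ← R5 − (5/2)·R1: [0, -43/2, 27/2, -32, -15]
R3 ← R3 − (60/31)·R2: [0, 0, 232/31, -104/31, -296/31]
R4 ← R4 − (16/31)·R2: [0, 0, -58/31, 26/31, 74/31]
R5 ← R5 + (43/62)·R2: [0, 0, 493/62, -221/62, -629/62]
R4 ← R4 + (1/4)·R3: [0, 0, 0, 0, 0]
R5 ← R5 − (17/16)·R3: [0, 0, 0, 0, 0]
3 pivots among 5 columns.
Only 3 < 5 pivot columns, so the columns are linearly dependent.

no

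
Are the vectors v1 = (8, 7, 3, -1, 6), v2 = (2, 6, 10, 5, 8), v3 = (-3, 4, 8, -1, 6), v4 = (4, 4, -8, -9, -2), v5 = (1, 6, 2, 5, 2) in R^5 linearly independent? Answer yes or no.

no

Form the matrix with these vectors as rows and row reduce.
R2 ← R2 − (1/4)·R1: [0, 17/4, 37/4, 21/4, 13/2]
R3 ← R3 + (3/8)·R1: [0, 53/8, 73/8, -11/8, 33/4]
R4 ← R4 − (1/2)·R1: [0, 1/2, -19/2, -17/2, -5]
R5 ← R5 − (1/8)·R1: [0, 41/8, 13/8, 41/8, 5/4]
R3 ← R3 − (53/34)·R2: [0, 0, -90/17, -325/34, -32/17]
R4 ← R4 − (2/17)·R2: [0, 0, -180/17, -155/17, -98/17]
R5 ← R5 − (41/34)·R2: [0, 0, -162/17, -41/34, -112/17]
R4 ← R4 − (2)·R3: [0, 0, 0, 10, -2]
R5 ← R5 − (9/5)·R3: [0, 0, 0, 16, -16/5]
R5 ← R5 − (8/5)·R4: [0, 0, 0, 0, 0]
4 nonzero rows, so the 5 vectors span a space of dimension 4.
Since 4 < 5, the vectors are linearly dependent.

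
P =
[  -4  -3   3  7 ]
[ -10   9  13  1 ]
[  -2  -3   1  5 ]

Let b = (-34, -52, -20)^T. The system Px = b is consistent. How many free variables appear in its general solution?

2

Row reduce the augmented matrix [P | b].
R2 ← R2 − (5/2)·R1: [0, 33/2, 11/2, -33/2, 33]
R3 ← R3 − (1/2)·R1: [0, -3/2, -1/2, 3/2, -3]
R3 ← R3 + (1/11)·R2: [0, 0, 0, 0, 0]
The echelon form has 2 nonzero rows, and every pivot lies in the first 4 columns, so rank(P) = rank([P|b]) = 2.
The system is consistent.
Free variables = (unknowns) − (rank) = 4 − 2 = 2.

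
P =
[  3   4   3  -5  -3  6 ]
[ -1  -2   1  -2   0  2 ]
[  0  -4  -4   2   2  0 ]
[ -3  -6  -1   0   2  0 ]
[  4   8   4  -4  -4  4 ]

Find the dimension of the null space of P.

Row reduce to echelon form.
R2 ← R2 + (1/3)·R1: [0, -2/3, 2, -11/3, -1, 4]
R4 ← R4 + R1: [0, -2, 2, -5, -1, 6]
R5 ← R5 − (4/3)·R1: [0, 8/3, 0, 8/3, 0, -4]
R3 ← R3 − (6)·R2: [0, 0, -16, 24, 8, -24]
R4 ← R4 − (3)·R2: [0, 0, -4, 6, 2, -6]
R5 ← R5 + (4)·R2: [0, 0, 8, -12, -4, 12]
R4 ← R4 − (1/4)·R3: [0, 0, 0, 0, 0, 0]
R5 ← R5 + (1/2)·R3: [0, 0, 0, 0, 0, 0]
3 nonzero rows, so rank(P) = 3.
P has 6 columns; by rank–nullity, nullity = 6 − 3 = 3.

3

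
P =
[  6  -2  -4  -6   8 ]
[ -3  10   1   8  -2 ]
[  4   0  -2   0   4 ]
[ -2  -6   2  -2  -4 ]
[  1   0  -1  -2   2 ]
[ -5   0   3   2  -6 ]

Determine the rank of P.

3

Row reduce to echelon form.
R2 ← R2 + (1/2)·R1: [0, 9, -1, 5, 2]
R3 ← R3 − (2/3)·R1: [0, 4/3, 2/3, 4, -4/3]
R4 ← R4 + (1/3)·R1: [0, -20/3, 2/3, -4, -4/3]
R5 ← R5 − (1/6)·R1: [0, 1/3, -1/3, -1, 2/3]
R6 ← R6 + (5/6)·R1: [0, -5/3, -1/3, -3, 2/3]
R3 ← R3 − (4/27)·R2: [0, 0, 22/27, 88/27, -44/27]
R4 ← R4 + (20/27)·R2: [0, 0, -2/27, -8/27, 4/27]
R5 ← R5 − (1/27)·R2: [0, 0, -8/27, -32/27, 16/27]
R6 ← R6 + (5/27)·R2: [0, 0, -14/27, -56/27, 28/27]
R4 ← R4 + (1/11)·R3: [0, 0, 0, 0, 0]
R5 ← R5 + (4/11)·R3: [0, 0, 0, 0, 0]
R6 ← R6 + (7/11)·R3: [0, 0, 0, 0, 0]
Echelon form has 3 nonzero rows, so rank(P) = 3.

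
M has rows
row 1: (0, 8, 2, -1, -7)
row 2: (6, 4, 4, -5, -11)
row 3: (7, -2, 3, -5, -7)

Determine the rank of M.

2

Row reduce to echelon form.
Swap R1 ↔ R2
R3 ← R3 − (7/6)·R1: [0, -20/3, -5/3, 5/6, 35/6]
R3 ← R3 + (5/6)·R2: [0, 0, 0, 0, 0]
Echelon form has 2 nonzero rows, so rank(M) = 2.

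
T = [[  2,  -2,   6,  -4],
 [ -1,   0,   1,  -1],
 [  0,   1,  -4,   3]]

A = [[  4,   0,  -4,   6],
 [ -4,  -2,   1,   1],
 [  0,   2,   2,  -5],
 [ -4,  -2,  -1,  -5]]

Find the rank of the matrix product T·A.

2

First compute TA:
[[ 32,  24,   6,   0],
 [  0,   4,   7,  -6],
 [-16, -16, -10,   6]]
Now row reduce the product.
R3 ← R3 + (1/2)·R1: [0, -4, -7, 6]
R3 ← R3 + R2: [0, 0, 0, 0]
2 nonzero rows, so rank(TA) = 2.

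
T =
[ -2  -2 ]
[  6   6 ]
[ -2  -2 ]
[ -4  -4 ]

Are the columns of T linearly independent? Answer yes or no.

no

Row reduce T to echelon form.
R2 ← R2 + (3)·R1: [0, 0]
R3 ← R3 − R1: [0, 0]
R4 ← R4 − (2)·R1: [0, 0]
1 pivot among 2 columns.
Only 1 < 2 pivot columns, so the columns are linearly dependent.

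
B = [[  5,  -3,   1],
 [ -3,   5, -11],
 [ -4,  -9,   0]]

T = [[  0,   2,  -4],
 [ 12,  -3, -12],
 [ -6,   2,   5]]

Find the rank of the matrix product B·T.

2

First compute BT:
[[-42,  21,  21],
 [126, -43, -103],
 [-108,  19, 124]]
Now row reduce the product.
R2 ← R2 + (3)·R1: [0, 20, -40]
R3 ← R3 − (18/7)·R1: [0, -35, 70]
R3 ← R3 + (7/4)·R2: [0, 0, 0]
2 nonzero rows, so rank(BT) = 2.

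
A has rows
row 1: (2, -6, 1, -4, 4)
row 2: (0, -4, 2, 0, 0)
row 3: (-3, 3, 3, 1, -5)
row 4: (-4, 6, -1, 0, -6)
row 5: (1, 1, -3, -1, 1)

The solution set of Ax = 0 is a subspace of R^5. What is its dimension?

0

Row reduce to echelon form.
R3 ← R3 + (3/2)·R1: [0, -6, 9/2, -5, 1]
R4 ← R4 + (2)·R1: [0, -6, 1, -8, 2]
R5 ← R5 − (1/2)·R1: [0, 4, -7/2, 1, -1]
R3 ← R3 − (3/2)·R2: [0, 0, 3/2, -5, 1]
R4 ← R4 − (3/2)·R2: [0, 0, -2, -8, 2]
R5 ← R5 + R2: [0, 0, -3/2, 1, -1]
R4 ← R4 + (4/3)·R3: [0, 0, 0, -44/3, 10/3]
R5 ← R5 + R3: [0, 0, 0, -4, 0]
R5 ← R5 − (3/11)·R4: [0, 0, 0, 0, -10/11]
5 nonzero rows, so rank(A) = 5.
A has 5 columns; by rank–nullity, nullity = 5 − 5 = 0.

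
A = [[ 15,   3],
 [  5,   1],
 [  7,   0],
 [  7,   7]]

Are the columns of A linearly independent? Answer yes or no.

Row reduce A to echelon form.
R2 ← R2 − (1/3)·R1: [0, 0]
R3 ← R3 − (7/15)·R1: [0, -7/5]
R4 ← R4 − (7/15)·R1: [0, 28/5]
Swap R2 ↔ R3
R4 ← R4 + (4)·R2: [0, 0]
2 pivots among 2 columns.
Every column is a pivot column, so the columns are linearly independent.

yes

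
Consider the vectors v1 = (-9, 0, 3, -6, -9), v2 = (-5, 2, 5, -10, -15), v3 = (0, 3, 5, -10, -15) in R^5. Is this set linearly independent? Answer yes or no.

no

Form the matrix with these vectors as rows and row reduce.
R2 ← R2 − (5/9)·R1: [0, 2, 10/3, -20/3, -10]
R3 ← R3 − (3/2)·R2: [0, 0, 0, 0, 0]
2 nonzero rows, so the 3 vectors span a space of dimension 2.
Since 2 < 3, the vectors are linearly dependent.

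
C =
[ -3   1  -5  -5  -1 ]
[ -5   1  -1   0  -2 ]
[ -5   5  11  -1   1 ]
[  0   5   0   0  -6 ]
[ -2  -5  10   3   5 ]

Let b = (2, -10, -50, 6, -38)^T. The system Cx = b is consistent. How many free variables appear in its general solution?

Row reduce the augmented matrix [C | b].
R2 ← R2 − (5/3)·R1: [0, -2/3, 22/3, 25/3, -1/3, -40/3]
R3 ← R3 − (5/3)·R1: [0, 10/3, 58/3, 22/3, 8/3, -160/3]
R5 ← R5 − (2/3)·R1: [0, -17/3, 40/3, 19/3, 17/3, -118/3]
R3 ← R3 + (5)·R2: [0, 0, 56, 49, 1, -120]
R4 ← R4 + (15/2)·R2: [0, 0, 55, 125/2, -17/2, -94]
R5 ← R5 − (17/2)·R2: [0, 0, -49, -129/2, 17/2, 74]
R4 ← R4 − (55/56)·R3: [0, 0, 0, 115/8, -531/56, 167/7]
R5 ← R5 + (7/8)·R3: [0, 0, 0, -173/8, 75/8, -31]
R5 ← R5 + (173/115)·R4: [0, 0, 0, 0, -3936/805, 3936/805]
The echelon form has 5 nonzero rows, and every pivot lies in the first 5 columns, so rank(C) = rank([C|b]) = 5.
The system is consistent.
Free variables = (unknowns) − (rank) = 5 − 5 = 0.

0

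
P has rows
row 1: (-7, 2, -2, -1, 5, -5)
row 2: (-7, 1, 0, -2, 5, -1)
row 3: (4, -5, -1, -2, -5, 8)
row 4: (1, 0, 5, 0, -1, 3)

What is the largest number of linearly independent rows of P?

4

Row reduce to echelon form.
R2 ← R2 − R1: [0, -1, 2, -1, 0, 4]
R3 ← R3 + (4/7)·R1: [0, -27/7, -15/7, -18/7, -15/7, 36/7]
R4 ← R4 + (1/7)·R1: [0, 2/7, 33/7, -1/7, -2/7, 16/7]
R3 ← R3 − (27/7)·R2: [0, 0, -69/7, 9/7, -15/7, -72/7]
R4 ← R4 + (2/7)·R2: [0, 0, 37/7, -3/7, -2/7, 24/7]
R4 ← R4 + (37/69)·R3: [0, 0, 0, 6/23, -33/23, -48/23]
Echelon form has 4 nonzero rows, so rank(P) = 4.
The rank gives the maximum number of linearly independent rows: 4.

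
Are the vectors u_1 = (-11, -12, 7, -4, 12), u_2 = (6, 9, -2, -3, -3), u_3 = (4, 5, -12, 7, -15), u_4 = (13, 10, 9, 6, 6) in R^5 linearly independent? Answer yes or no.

Form the matrix with these vectors as rows and row reduce.
R2 ← R2 + (6/11)·R1: [0, 27/11, 20/11, -57/11, 39/11]
R3 ← R3 + (4/11)·R1: [0, 7/11, -104/11, 61/11, -117/11]
R4 ← R4 + (13/11)·R1: [0, -46/11, 190/11, 14/11, 222/11]
R3 ← R3 − (7/27)·R2: [0, 0, -268/27, 62/9, -104/9]
R4 ← R4 + (46/27)·R2: [0, 0, 550/27, -68/9, 236/9]
R4 ← R4 + (275/134)·R3: [0, 0, 0, 441/67, 168/67]
4 nonzero rows, so the 4 vectors span a space of dimension 4.
Since 4 = 4, the vectors are linearly independent.

yes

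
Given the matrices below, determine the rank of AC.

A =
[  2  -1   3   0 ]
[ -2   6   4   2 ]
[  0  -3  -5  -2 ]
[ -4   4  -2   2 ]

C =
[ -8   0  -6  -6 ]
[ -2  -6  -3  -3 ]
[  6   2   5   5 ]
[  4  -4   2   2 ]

2

First compute AC:
[[  4,  12,   6,   6],
 [ 36, -36,  18,  18],
 [-32,  16, -20, -20],
 [ 20, -36,   6,   6]]
Now row reduce the product.
R2 ← R2 − (9)·R1: [0, -144, -36, -36]
R3 ← R3 + (8)·R1: [0, 112, 28, 28]
R4 ← R4 − (5)·R1: [0, -96, -24, -24]
R3 ← R3 + (7/9)·R2: [0, 0, 0, 0]
R4 ← R4 − (2/3)·R2: [0, 0, 0, 0]
2 nonzero rows, so rank(AC) = 2.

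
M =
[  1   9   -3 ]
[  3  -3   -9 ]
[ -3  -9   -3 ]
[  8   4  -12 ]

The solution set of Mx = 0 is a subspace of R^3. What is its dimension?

Row reduce to echelon form.
R2 ← R2 − (3)·R1: [0, -30, 0]
R3 ← R3 + (3)·R1: [0, 18, -12]
R4 ← R4 − (8)·R1: [0, -68, 12]
R3 ← R3 + (3/5)·R2: [0, 0, -12]
R4 ← R4 − (34/15)·R2: [0, 0, 12]
R4 ← R4 + R3: [0, 0, 0]
3 nonzero rows, so rank(M) = 3.
M has 3 columns; by rank–nullity, nullity = 3 − 3 = 0.

0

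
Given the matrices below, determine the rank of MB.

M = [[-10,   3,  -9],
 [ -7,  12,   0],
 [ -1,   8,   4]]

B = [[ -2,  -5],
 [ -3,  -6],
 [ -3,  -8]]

2

First compute MB:
[[ 38, 104],
 [-22, -37],
 [-34, -75]]
Now row reduce the product.
R2 ← R2 + (11/19)·R1: [0, 441/19]
R3 ← R3 + (17/19)·R1: [0, 343/19]
R3 ← R3 − (7/9)·R2: [0, 0]
2 nonzero rows, so rank(MB) = 2.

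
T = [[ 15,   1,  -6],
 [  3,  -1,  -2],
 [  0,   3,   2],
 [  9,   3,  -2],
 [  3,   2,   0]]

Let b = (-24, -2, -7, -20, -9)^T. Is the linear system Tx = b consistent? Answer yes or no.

yes

Row reduce the augmented matrix [T | b].
R2 ← R2 − (1/5)·R1: [0, -6/5, -4/5, 14/5]
R4 ← R4 − (3/5)·R1: [0, 12/5, 8/5, -28/5]
R5 ← R5 − (1/5)·R1: [0, 9/5, 6/5, -21/5]
R3 ← R3 + (5/2)·R2: [0, 0, 0, 0]
R4 ← R4 + (2)·R2: [0, 0, 0, 0]
R5 ← R5 + (3/2)·R2: [0, 0, 0, 0]
The echelon form has 2 nonzero rows, and every pivot lies in the first 3 columns, so rank(T) = rank([T|b]) = 2.
The system is consistent.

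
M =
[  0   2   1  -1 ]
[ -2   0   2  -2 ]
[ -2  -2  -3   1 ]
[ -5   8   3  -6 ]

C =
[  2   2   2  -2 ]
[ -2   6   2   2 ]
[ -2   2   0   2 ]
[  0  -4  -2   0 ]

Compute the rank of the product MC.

2

First compute MC:
[[ -6,  18,   6,   6],
 [ -8,   8,   0,   8],
 [  6, -26, -10,  -6],
 [-32,  68,  18,  32]]
Now row reduce the product.
R2 ← R2 − (4/3)·R1: [0, -16, -8, 0]
R3 ← R3 + R1: [0, -8, -4, 0]
R4 ← R4 − (16/3)·R1: [0, -28, -14, 0]
R3 ← R3 − (1/2)·R2: [0, 0, 0, 0]
R4 ← R4 − (7/4)·R2: [0, 0, 0, 0]
2 nonzero rows, so rank(MC) = 2.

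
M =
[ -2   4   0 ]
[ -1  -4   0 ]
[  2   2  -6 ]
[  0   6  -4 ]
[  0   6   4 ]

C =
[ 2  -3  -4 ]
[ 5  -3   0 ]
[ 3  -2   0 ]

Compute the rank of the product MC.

First compute MC:
[[ 16,  -6,   8],
 [-22,  15,   4],
 [ -4,   0,  -8],
 [ 18, -10,   0],
 [ 42, -26,   0]]
Now row reduce the product.
R2 ← R2 + (11/8)·R1: [0, 27/4, 15]
R3 ← R3 + (1/4)·R1: [0, -3/2, -6]
R4 ← R4 − (9/8)·R1: [0, -13/4, -9]
R5 ← R5 − (21/8)·R1: [0, -41/4, -21]
R3 ← R3 + (2/9)·R2: [0, 0, -8/3]
R4 ← R4 + (13/27)·R2: [0, 0, -16/9]
R5 ← R5 + (41/27)·R2: [0, 0, 16/9]
R4 ← R4 − (2/3)·R3: [0, 0, 0]
R5 ← R5 + (2/3)·R3: [0, 0, 0]
3 nonzero rows, so rank(MC) = 3.

3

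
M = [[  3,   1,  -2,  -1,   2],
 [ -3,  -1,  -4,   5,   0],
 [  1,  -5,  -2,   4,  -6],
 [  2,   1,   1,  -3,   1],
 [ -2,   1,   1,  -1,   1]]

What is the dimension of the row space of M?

4

Row reduce to echelon form.
R2 ← R2 + R1: [0, 0, -6, 4, 2]
R3 ← R3 − (1/3)·R1: [0, -16/3, -4/3, 13/3, -20/3]
R4 ← R4 − (2/3)·R1: [0, 1/3, 7/3, -7/3, -1/3]
R5 ← R5 + (2/3)·R1: [0, 5/3, -1/3, -5/3, 7/3]
Swap R2 ↔ R3
R4 ← R4 + (1/16)·R2: [0, 0, 9/4, -33/16, -3/4]
R5 ← R5 + (5/16)·R2: [0, 0, -3/4, -5/16, 1/4]
R4 ← R4 + (3/8)·R3: [0, 0, 0, -9/16, 0]
R5 ← R5 − (1/8)·R3: [0, 0, 0, -13/16, 0]
R5 ← R5 − (13/9)·R4: [0, 0, 0, 0, 0]
Echelon form has 4 nonzero rows, so rank(M) = 4.
The row space has dimension equal to the rank: 4.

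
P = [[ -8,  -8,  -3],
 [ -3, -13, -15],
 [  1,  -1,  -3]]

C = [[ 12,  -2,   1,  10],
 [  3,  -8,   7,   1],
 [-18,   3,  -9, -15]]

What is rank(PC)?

First compute PC:
[[-66,  71, -37, -43],
 [195,  65,  41, 182],
 [ 63,  -3,  21,  54]]
Now row reduce the product.
R2 ← R2 + (65/22)·R1: [0, 6045/22, -1503/22, 1209/22]
R3 ← R3 + (21/22)·R1: [0, 1425/22, -315/22, 285/22]
R3 ← R3 − (95/403)·R2: [0, 0, 720/403, 0]
3 nonzero rows, so rank(PC) = 3.

3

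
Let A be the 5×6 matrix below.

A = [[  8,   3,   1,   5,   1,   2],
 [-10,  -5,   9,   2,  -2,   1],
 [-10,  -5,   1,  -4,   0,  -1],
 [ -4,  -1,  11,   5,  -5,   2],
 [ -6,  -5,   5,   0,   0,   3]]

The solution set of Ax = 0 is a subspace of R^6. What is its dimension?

2

Row reduce to echelon form.
R2 ← R2 + (5/4)·R1: [0, -5/4, 41/4, 33/4, -3/4, 7/2]
R3 ← R3 + (5/4)·R1: [0, -5/4, 9/4, 9/4, 5/4, 3/2]
R4 ← R4 + (1/2)·R1: [0, 1/2, 23/2, 15/2, -9/2, 3]
R5 ← R5 + (3/4)·R1: [0, -11/4, 23/4, 15/4, 3/4, 9/2]
R3 ← R3 − R2: [0, 0, -8, -6, 2, -2]
R4 ← R4 + (2/5)·R2: [0, 0, 78/5, 54/5, -24/5, 22/5]
R5 ← R5 − (11/5)·R2: [0, 0, -84/5, -72/5, 12/5, -16/5]
R4 ← R4 + (39/20)·R3: [0, 0, 0, -9/10, -9/10, 1/2]
R5 ← R5 − (21/10)·R3: [0, 0, 0, -9/5, -9/5, 1]
R5 ← R5 − (2)·R4: [0, 0, 0, 0, 0, 0]
4 nonzero rows, so rank(A) = 4.
A has 6 columns; by rank–nullity, nullity = 6 − 4 = 2.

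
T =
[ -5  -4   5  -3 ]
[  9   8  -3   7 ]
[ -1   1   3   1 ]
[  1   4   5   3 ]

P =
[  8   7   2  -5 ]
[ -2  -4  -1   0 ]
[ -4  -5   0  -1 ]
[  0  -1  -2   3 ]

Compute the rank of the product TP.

3

First compute TP:
[[-52, -41,   0,  11],
 [ 68,  39,  -4, -21],
 [-22, -27,  -5,   5],
 [-20, -37,  -8,  -1]]
Now row reduce the product.
R2 ← R2 + (17/13)·R1: [0, -190/13, -4, -86/13]
R3 ← R3 − (11/26)·R1: [0, -251/26, -5, 9/26]
R4 ← R4 − (5/13)·R1: [0, -276/13, -8, -68/13]
R3 ← R3 − (251/380)·R2: [0, 0, -224/95, 448/95]
R4 ← R4 − (138/95)·R2: [0, 0, -208/95, 416/95]
R4 ← R4 − (13/14)·R3: [0, 0, 0, 0]
3 nonzero rows, so rank(TP) = 3.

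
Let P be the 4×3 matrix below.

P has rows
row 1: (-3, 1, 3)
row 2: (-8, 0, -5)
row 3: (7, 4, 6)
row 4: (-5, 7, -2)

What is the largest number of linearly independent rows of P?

Row reduce to echelon form.
R2 ← R2 − (8/3)·R1: [0, -8/3, -13]
R3 ← R3 + (7/3)·R1: [0, 19/3, 13]
R4 ← R4 − (5/3)·R1: [0, 16/3, -7]
R3 ← R3 + (19/8)·R2: [0, 0, -143/8]
R4 ← R4 + (2)·R2: [0, 0, -33]
R4 ← R4 − (24/13)·R3: [0, 0, 0]
Echelon form has 3 nonzero rows, so rank(P) = 3.
The rank gives the maximum number of linearly independent rows: 3.

3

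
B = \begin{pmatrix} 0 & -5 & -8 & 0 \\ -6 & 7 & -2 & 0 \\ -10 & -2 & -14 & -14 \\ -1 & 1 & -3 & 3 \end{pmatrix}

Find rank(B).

Row reduce to echelon form.
Swap R1 ↔ R2
R3 ← R3 − (5/3)·R1: [0, -41/3, -32/3, -14]
R4 ← R4 − (1/6)·R1: [0, -1/6, -8/3, 3]
R3 ← R3 − (41/15)·R2: [0, 0, 56/5, -14]
R4 ← R4 − (1/30)·R2: [0, 0, -12/5, 3]
R4 ← R4 + (3/14)·R3: [0, 0, 0, 0]
Echelon form has 3 nonzero rows, so rank(B) = 3.

3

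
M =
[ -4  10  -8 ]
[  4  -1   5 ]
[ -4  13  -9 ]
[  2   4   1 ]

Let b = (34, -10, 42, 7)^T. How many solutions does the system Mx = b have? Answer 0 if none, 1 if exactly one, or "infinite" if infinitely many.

infinite

Row reduce the augmented matrix [M | b].
R2 ← R2 + R1: [0, 9, -3, 24]
R3 ← R3 − R1: [0, 3, -1, 8]
R4 ← R4 + (1/2)·R1: [0, 9, -3, 24]
R3 ← R3 − (1/3)·R2: [0, 0, 0, 0]
R4 ← R4 − R2: [0, 0, 0, 0]
The echelon form has 2 nonzero rows, and every pivot lies in the first 3 columns, so rank(M) = rank([M|b]) = 2.
The system is consistent.
rank = 2 < 3 unknowns, so there are infinitely many solutions.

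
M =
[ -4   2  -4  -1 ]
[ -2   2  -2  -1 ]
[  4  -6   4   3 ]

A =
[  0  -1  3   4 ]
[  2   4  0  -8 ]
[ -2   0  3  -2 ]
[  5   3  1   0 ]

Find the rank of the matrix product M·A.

2

First compute MA:
[[  7,   9, -25, -24],
 [  3,   7, -13, -20],
 [ -5, -19,  27,  56]]
Now row reduce the product.
R2 ← R2 − (3/7)·R1: [0, 22/7, -16/7, -68/7]
R3 ← R3 + (5/7)·R1: [0, -88/7, 64/7, 272/7]
R3 ← R3 + (4)·R2: [0, 0, 0, 0]
2 nonzero rows, so rank(MA) = 2.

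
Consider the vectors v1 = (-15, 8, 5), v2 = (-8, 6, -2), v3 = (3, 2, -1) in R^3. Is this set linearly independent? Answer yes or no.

yes

Form the matrix with these vectors as rows and row reduce.
R2 ← R2 − (8/15)·R1: [0, 26/15, -14/3]
R3 ← R3 + (1/5)·R1: [0, 18/5, 0]
R3 ← R3 − (27/13)·R2: [0, 0, 126/13]
3 nonzero rows, so the 3 vectors span a space of dimension 3.
Since 3 = 3, the vectors are linearly independent.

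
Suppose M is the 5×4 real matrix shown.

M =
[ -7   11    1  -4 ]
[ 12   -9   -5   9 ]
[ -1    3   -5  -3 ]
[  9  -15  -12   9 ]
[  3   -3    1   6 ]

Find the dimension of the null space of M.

0

Row reduce to echelon form.
R2 ← R2 + (12/7)·R1: [0, 69/7, -23/7, 15/7]
R3 ← R3 − (1/7)·R1: [0, 10/7, -36/7, -17/7]
R4 ← R4 + (9/7)·R1: [0, -6/7, -75/7, 27/7]
R5 ← R5 + (3/7)·R1: [0, 12/7, 10/7, 30/7]
R3 ← R3 − (10/69)·R2: [0, 0, -14/3, -63/23]
R4 ← R4 + (2/23)·R2: [0, 0, -11, 93/23]
R5 ← R5 − (4/23)·R2: [0, 0, 2, 90/23]
R4 ← R4 − (33/14)·R3: [0, 0, 0, 21/2]
R5 ← R5 + (3/7)·R3: [0, 0, 0, 63/23]
R5 ← R5 − (6/23)·R4: [0, 0, 0, 0]
4 nonzero rows, so rank(M) = 4.
M has 4 columns; by rank–nullity, nullity = 4 − 4 = 0.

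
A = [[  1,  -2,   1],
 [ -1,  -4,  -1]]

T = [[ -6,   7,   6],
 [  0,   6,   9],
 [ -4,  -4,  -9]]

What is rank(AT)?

First compute AT:
[[-10,  -9, -21],
 [ 10, -27, -33]]
Now row reduce the product.
R2 ← R2 + R1: [0, -36, -54]
2 nonzero rows, so rank(AT) = 2.

2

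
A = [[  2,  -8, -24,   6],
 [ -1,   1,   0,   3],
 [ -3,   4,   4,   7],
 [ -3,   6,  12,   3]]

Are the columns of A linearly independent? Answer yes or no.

no

Row reduce A to echelon form.
R2 ← R2 + (1/2)·R1: [0, -3, -12, 6]
R3 ← R3 + (3/2)·R1: [0, -8, -32, 16]
R4 ← R4 + (3/2)·R1: [0, -6, -24, 12]
R3 ← R3 − (8/3)·R2: [0, 0, 0, 0]
R4 ← R4 − (2)·R2: [0, 0, 0, 0]
2 pivots among 4 columns.
Only 2 < 4 pivot columns, so the columns are linearly dependent.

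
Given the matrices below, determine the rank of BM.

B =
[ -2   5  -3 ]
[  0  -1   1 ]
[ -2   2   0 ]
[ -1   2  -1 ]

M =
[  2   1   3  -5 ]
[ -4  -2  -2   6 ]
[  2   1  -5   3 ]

2

First compute BM:
[[-30, -15,  -1,  31],
 [  6,   3,  -3,  -3],
 [-12,  -6, -10,  22],
 [-12,  -6,  -2,  14]]
Now row reduce the product.
R2 ← R2 + (1/5)·R1: [0, 0, -16/5, 16/5]
R3 ← R3 − (2/5)·R1: [0, 0, -48/5, 48/5]
R4 ← R4 − (2/5)·R1: [0, 0, -8/5, 8/5]
R3 ← R3 − (3)·R2: [0, 0, 0, 0]
R4 ← R4 − (1/2)·R2: [0, 0, 0, 0]
2 nonzero rows, so rank(BM) = 2.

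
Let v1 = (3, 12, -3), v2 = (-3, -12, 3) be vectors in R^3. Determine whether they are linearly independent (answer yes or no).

no

Form the matrix with these vectors as rows and row reduce.
R2 ← R2 + R1: [0, 0, 0]
1 nonzero row, so the 2 vectors span a space of dimension 1.
Since 1 < 2, the vectors are linearly dependent.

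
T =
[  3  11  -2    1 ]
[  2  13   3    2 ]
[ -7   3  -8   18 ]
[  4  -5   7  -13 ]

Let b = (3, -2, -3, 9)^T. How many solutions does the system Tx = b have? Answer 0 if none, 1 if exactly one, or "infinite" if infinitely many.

0

Row reduce the augmented matrix [T | b].
R2 ← R2 − (2/3)·R1: [0, 17/3, 13/3, 4/3, -4]
R3 ← R3 + (7/3)·R1: [0, 86/3, -38/3, 61/3, 4]
R4 ← R4 − (4/3)·R1: [0, -59/3, 29/3, -43/3, 5]
R3 ← R3 − (86/17)·R2: [0, 0, -588/17, 231/17, 412/17]
R4 ← R4 + (59/17)·R2: [0, 0, 420/17, -165/17, -151/17]
R4 ← R4 + (5/7)·R3: [0, 0, 0, 0, 59/7]
The echelon form has 4 nonzero rows; the last pivot sits in the augmented column, so rank(T) = 3 but rank([T|b]) = 4.
Since the ranks differ, the system is inconsistent.
It has no solutions.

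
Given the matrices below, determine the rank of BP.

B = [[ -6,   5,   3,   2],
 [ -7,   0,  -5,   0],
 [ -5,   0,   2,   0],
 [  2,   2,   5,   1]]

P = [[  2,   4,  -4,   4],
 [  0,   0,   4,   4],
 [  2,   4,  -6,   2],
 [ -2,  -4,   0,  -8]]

First compute BP:
[[-10, -20,  26, -14],
 [-24, -48,  58, -38],
 [ -6, -12,   8, -16],
 [ 12,  24, -30,  18]]
Now row reduce the product.
R2 ← R2 − (12/5)·R1: [0, 0, -22/5, -22/5]
R3 ← R3 − (3/5)·R1: [0, 0, -38/5, -38/5]
R4 ← R4 + (6/5)·R1: [0, 0, 6/5, 6/5]
R3 ← R3 − (19/11)·R2: [0, 0, 0, 0]
R4 ← R4 + (3/11)·R2: [0, 0, 0, 0]
2 nonzero rows, so rank(BP) = 2.

2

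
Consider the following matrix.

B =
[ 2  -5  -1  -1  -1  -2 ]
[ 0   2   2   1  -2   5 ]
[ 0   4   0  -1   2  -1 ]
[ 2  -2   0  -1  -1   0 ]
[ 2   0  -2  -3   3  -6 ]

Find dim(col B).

Row reduce to echelon form.
R4 ← R4 − R1: [0, 3, 1, 0, 0, 2]
R5 ← R5 − R1: [0, 5, -1, -2, 4, -4]
R3 ← R3 − (2)·R2: [0, 0, -4, -3, 6, -11]
R4 ← R4 − (3/2)·R2: [0, 0, -2, -3/2, 3, -11/2]
R5 ← R5 − (5/2)·R2: [0, 0, -6, -9/2, 9, -33/2]
R4 ← R4 − (1/2)·R3: [0, 0, 0, 0, 0, 0]
R5 ← R5 − (3/2)·R3: [0, 0, 0, 0, 0, 0]
Echelon form has 3 nonzero rows, so rank(B) = 3.
The column space has dimension equal to the rank: 3.

3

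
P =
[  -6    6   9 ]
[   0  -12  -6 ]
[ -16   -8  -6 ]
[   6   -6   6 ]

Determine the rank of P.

Row reduce to echelon form.
R3 ← R3 − (8/3)·R1: [0, -24, -30]
R4 ← R4 + R1: [0, 0, 15]
R3 ← R3 − (2)·R2: [0, 0, -18]
R4 ← R4 + (5/6)·R3: [0, 0, 0]
Echelon form has 3 nonzero rows, so rank(P) = 3.

3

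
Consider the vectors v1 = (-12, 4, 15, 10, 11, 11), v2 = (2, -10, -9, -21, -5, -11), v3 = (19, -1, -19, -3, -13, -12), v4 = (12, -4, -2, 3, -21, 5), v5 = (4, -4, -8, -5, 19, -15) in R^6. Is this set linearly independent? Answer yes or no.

Form the matrix with these vectors as rows and row reduce.
R2 ← R2 + (1/6)·R1: [0, -28/3, -13/2, -58/3, -19/6, -55/6]
R3 ← R3 + (19/12)·R1: [0, 16/3, 19/4, 77/6, 53/12, 65/12]
R4 ← R4 + R1: [0, 0, 13, 13, -10, 16]
R5 ← R5 + (1/3)·R1: [0, -8/3, -3, -5/3, 68/3, -34/3]
R3 ← R3 + (4/7)·R2: [0, 0, 29/28, 25/14, 73/28, 5/28]
R5 ← R5 − (2/7)·R2: [0, 0, -8/7, 27/7, 165/7, -61/7]
R4 ← R4 − (364/29)·R3: [0, 0, 0, -273/29, -1239/29, 399/29]
R5 ← R5 + (32/29)·R3: [0, 0, 0, 169/29, 767/29, -247/29]
R5 ← R5 + (13/21)·R4: [0, 0, 0, 0, 0, 0]
4 nonzero rows, so the 5 vectors span a space of dimension 4.
Since 4 < 5, the vectors are linearly dependent.

no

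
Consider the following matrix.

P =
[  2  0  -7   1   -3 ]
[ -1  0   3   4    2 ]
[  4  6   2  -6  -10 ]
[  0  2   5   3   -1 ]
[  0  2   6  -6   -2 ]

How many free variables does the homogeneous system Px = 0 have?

1

Row reduce to echelon form.
R2 ← R2 + (1/2)·R1: [0, 0, -1/2, 9/2, 1/2]
R3 ← R3 − (2)·R1: [0, 6, 16, -8, -4]
Swap R2 ↔ R3
R4 ← R4 − (1/3)·R2: [0, 0, -1/3, 17/3, 1/3]
R5 ← R5 − (1/3)·R2: [0, 0, 2/3, -10/3, -2/3]
R4 ← R4 − (2/3)·R3: [0, 0, 0, 8/3, 0]
R5 ← R5 + (4/3)·R3: [0, 0, 0, 8/3, 0]
R5 ← R5 − R4: [0, 0, 0, 0, 0]
4 nonzero rows, so rank(P) = 4.
P has 5 columns; by rank–nullity, nullity = 5 − 4 = 1.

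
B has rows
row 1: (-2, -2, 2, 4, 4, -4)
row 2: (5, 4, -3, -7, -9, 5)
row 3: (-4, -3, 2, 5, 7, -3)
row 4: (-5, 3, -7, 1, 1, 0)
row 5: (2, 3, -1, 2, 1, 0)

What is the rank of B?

4

Row reduce to echelon form.
R2 ← R2 + (5/2)·R1: [0, -1, 2, 3, 1, -5]
R3 ← R3 − (2)·R1: [0, 1, -2, -3, -1, 5]
R4 ← R4 − (5/2)·R1: [0, 8, -12, -9, -9, 10]
R5 ← R5 + R1: [0, 1, 1, 6, 5, -4]
R3 ← R3 + R2: [0, 0, 0, 0, 0, 0]
R4 ← R4 + (8)·R2: [0, 0, 4, 15, -1, -30]
R5 ← R5 + R2: [0, 0, 3, 9, 6, -9]
Swap R3 ↔ R4
R5 ← R5 − (3/4)·R3: [0, 0, 0, -9/4, 27/4, 27/2]
Swap R4 ↔ R5
Echelon form has 4 nonzero rows, so rank(B) = 4.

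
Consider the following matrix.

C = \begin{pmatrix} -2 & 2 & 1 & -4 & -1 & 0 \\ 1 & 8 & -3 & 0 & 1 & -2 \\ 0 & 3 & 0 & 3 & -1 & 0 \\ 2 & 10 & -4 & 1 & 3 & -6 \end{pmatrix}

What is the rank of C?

4

Row reduce to echelon form.
R2 ← R2 + (1/2)·R1: [0, 9, -5/2, -2, 1/2, -2]
R4 ← R4 + R1: [0, 12, -3, -3, 2, -6]
R3 ← R3 − (1/3)·R2: [0, 0, 5/6, 11/3, -7/6, 2/3]
R4 ← R4 − (4/3)·R2: [0, 0, 1/3, -1/3, 4/3, -10/3]
R4 ← R4 − (2/5)·R3: [0, 0, 0, -9/5, 9/5, -18/5]
Echelon form has 4 nonzero rows, so rank(C) = 4.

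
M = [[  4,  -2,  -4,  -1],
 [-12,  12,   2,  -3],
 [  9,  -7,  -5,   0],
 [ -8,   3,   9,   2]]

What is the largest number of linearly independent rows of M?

Row reduce to echelon form.
R2 ← R2 + (3)·R1: [0, 6, -10, -6]
R3 ← R3 − (9/4)·R1: [0, -5/2, 4, 9/4]
R4 ← R4 + (2)·R1: [0, -1, 1, 0]
R3 ← R3 + (5/12)·R2: [0, 0, -1/6, -1/4]
R4 ← R4 + (1/6)·R2: [0, 0, -2/3, -1]
R4 ← R4 − (4)·R3: [0, 0, 0, 0]
Echelon form has 3 nonzero rows, so rank(M) = 3.
The rank gives the maximum number of linearly independent rows: 3.

3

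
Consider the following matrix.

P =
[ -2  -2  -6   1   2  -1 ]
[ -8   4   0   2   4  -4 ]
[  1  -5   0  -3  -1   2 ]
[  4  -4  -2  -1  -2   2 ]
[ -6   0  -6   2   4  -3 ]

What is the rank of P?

Row reduce to echelon form.
R2 ← R2 − (4)·R1: [0, 12, 24, -2, -4, 0]
R3 ← R3 + (1/2)·R1: [0, -6, -3, -5/2, 0, 3/2]
R4 ← R4 + (2)·R1: [0, -8, -14, 1, 2, 0]
R5 ← R5 − (3)·R1: [0, 6, 12, -1, -2, 0]
R3 ← R3 + (1/2)·R2: [0, 0, 9, -7/2, -2, 3/2]
R4 ← R4 + (2/3)·R2: [0, 0, 2, -1/3, -2/3, 0]
R5 ← R5 − (1/2)·R2: [0, 0, 0, 0, 0, 0]
R4 ← R4 − (2/9)·R3: [0, 0, 0, 4/9, -2/9, -1/3]
Echelon form has 4 nonzero rows, so rank(P) = 4.

4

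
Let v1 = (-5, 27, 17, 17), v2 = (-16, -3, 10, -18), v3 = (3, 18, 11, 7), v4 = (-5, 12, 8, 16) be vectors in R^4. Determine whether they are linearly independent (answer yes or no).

yes

Form the matrix with these vectors as rows and row reduce.
R2 ← R2 − (16/5)·R1: [0, -447/5, -222/5, -362/5]
R3 ← R3 + (3/5)·R1: [0, 171/5, 106/5, 86/5]
R4 ← R4 − R1: [0, -15, -9, -1]
R3 ← R3 + (57/149)·R2: [0, 0, 628/149, -1564/149]
R4 ← R4 − (25/149)·R2: [0, 0, -231/149, 1661/149]
R4 ← R4 + (231/628)·R3: [0, 0, 0, 1144/157]
4 nonzero rows, so the 4 vectors span a space of dimension 4.
Since 4 = 4, the vectors are linearly independent.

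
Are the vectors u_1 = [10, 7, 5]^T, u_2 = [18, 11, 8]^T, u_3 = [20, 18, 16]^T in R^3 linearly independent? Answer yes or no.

yes

Form the matrix with these vectors as rows and row reduce.
R2 ← R2 − (9/5)·R1: [0, -8/5, -1]
R3 ← R3 − (2)·R1: [0, 4, 6]
R3 ← R3 + (5/2)·R2: [0, 0, 7/2]
3 nonzero rows, so the 3 vectors span a space of dimension 3.
Since 3 = 3, the vectors are linearly independent.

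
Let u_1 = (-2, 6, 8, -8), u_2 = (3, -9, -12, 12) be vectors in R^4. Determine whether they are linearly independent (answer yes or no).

Form the matrix with these vectors as rows and row reduce.
R2 ← R2 + (3/2)·R1: [0, 0, 0, 0]
1 nonzero row, so the 2 vectors span a space of dimension 1.
Since 1 < 2, the vectors are linearly dependent.

no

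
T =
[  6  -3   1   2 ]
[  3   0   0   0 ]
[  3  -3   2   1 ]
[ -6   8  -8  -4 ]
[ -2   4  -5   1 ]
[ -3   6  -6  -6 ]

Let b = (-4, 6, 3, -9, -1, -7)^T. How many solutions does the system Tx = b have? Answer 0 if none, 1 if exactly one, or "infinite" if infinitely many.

0

Row reduce the augmented matrix [T | b].
R2 ← R2 − (1/2)·R1: [0, 3/2, -1/2, -1, 8]
R3 ← R3 − (1/2)·R1: [0, -3/2, 3/2, 0, 5]
R4 ← R4 + R1: [0, 5, -7, -2, -13]
R5 ← R5 + (1/3)·R1: [0, 3, -14/3, 5/3, -7/3]
R6 ← R6 + (1/2)·R1: [0, 9/2, -11/2, -5, -9]
R3 ← R3 + R2: [0, 0, 1, -1, 13]
R4 ← R4 − (10/3)·R2: [0, 0, -16/3, 4/3, -119/3]
R5 ← R5 − (2)·R2: [0, 0, -11/3, 11/3, -55/3]
R6 ← R6 − (3)·R2: [0, 0, -4, -2, -33]
R4 ← R4 + (16/3)·R3: [0, 0, 0, -4, 89/3]
R5 ← R5 + (11/3)·R3: [0, 0, 0, 0, 88/3]
R6 ← R6 + (4)·R3: [0, 0, 0, -6, 19]
R6 ← R6 − (3/2)·R4: [0, 0, 0, 0, -51/2]
R6 ← R6 + (153/176)·R5: [0, 0, 0, 0, 0]
The echelon form has 5 nonzero rows; the last pivot sits in the augmented column, so rank(T) = 4 but rank([T|b]) = 5.
Since the ranks differ, the system is inconsistent.
It has no solutions.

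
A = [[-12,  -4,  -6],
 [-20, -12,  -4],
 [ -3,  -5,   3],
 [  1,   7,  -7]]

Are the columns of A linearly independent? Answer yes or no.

no

Row reduce A to echelon form.
R2 ← R2 − (5/3)·R1: [0, -16/3, 6]
R3 ← R3 − (1/4)·R1: [0, -4, 9/2]
R4 ← R4 + (1/12)·R1: [0, 20/3, -15/2]
R3 ← R3 − (3/4)·R2: [0, 0, 0]
R4 ← R4 + (5/4)·R2: [0, 0, 0]
2 pivots among 3 columns.
Only 2 < 3 pivot columns, so the columns are linearly dependent.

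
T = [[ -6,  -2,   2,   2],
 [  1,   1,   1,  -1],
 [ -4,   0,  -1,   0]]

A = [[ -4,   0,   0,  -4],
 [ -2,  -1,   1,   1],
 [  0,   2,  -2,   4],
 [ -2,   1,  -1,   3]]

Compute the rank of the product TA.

First compute TA:
[[ 24,   8,  -8,  36],
 [ -4,   0,   0,  -2],
 [ 16,  -2,   2,  12]]
Now row reduce the product.
R2 ← R2 + (1/6)·R1: [0, 4/3, -4/3, 4]
R3 ← R3 − (2/3)·R1: [0, -22/3, 22/3, -12]
R3 ← R3 + (11/2)·R2: [0, 0, 0, 10]
3 nonzero rows, so rank(TA) = 3.

3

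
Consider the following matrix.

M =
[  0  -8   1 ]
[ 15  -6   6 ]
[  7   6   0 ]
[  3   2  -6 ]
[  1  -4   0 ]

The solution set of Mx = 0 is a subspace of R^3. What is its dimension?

0

Row reduce to echelon form.
Swap R1 ↔ R2
R3 ← R3 − (7/15)·R1: [0, 44/5, -14/5]
R4 ← R4 − (1/5)·R1: [0, 16/5, -36/5]
R5 ← R5 − (1/15)·R1: [0, -18/5, -2/5]
R3 ← R3 + (11/10)·R2: [0, 0, -17/10]
R4 ← R4 + (2/5)·R2: [0, 0, -34/5]
R5 ← R5 − (9/20)·R2: [0, 0, -17/20]
R4 ← R4 − (4)·R3: [0, 0, 0]
R5 ← R5 − (1/2)·R3: [0, 0, 0]
3 nonzero rows, so rank(M) = 3.
M has 3 columns; by rank–nullity, nullity = 3 − 3 = 0.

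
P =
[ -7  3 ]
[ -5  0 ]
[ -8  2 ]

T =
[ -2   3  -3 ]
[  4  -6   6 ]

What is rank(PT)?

First compute PT:
[[ 26, -39,  39],
 [ 10, -15,  15],
 [ 24, -36,  36]]
Now row reduce the product.
R2 ← R2 − (5/13)·R1: [0, 0, 0]
R3 ← R3 − (12/13)·R1: [0, 0, 0]
1 nonzero row, so rank(PT) = 1.

1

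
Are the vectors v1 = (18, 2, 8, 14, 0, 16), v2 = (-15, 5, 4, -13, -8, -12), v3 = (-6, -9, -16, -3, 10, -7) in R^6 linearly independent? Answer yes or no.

Form the matrix with these vectors as rows and row reduce.
R2 ← R2 + (5/6)·R1: [0, 20/3, 32/3, -4/3, -8, 4/3]
R3 ← R3 + (1/3)·R1: [0, -25/3, -40/3, 5/3, 10, -5/3]
R3 ← R3 + (5/4)·R2: [0, 0, 0, 0, 0, 0]
2 nonzero rows, so the 3 vectors span a space of dimension 2.
Since 2 < 3, the vectors are linearly dependent.

no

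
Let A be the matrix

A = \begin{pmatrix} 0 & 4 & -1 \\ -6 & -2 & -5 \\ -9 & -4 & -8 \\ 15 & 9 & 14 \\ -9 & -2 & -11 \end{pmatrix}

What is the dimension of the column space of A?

Row reduce to echelon form.
Swap R1 ↔ R2
R3 ← R3 − (3/2)·R1: [0, -1, -1/2]
R4 ← R4 + (5/2)·R1: [0, 4, 3/2]
R5 ← R5 − (3/2)·R1: [0, 1, -7/2]
R3 ← R3 + (1/4)·R2: [0, 0, -3/4]
R4 ← R4 − R2: [0, 0, 5/2]
R5 ← R5 − (1/4)·R2: [0, 0, -13/4]
R4 ← R4 + (10/3)·R3: [0, 0, 0]
R5 ← R5 − (13/3)·R3: [0, 0, 0]
Echelon form has 3 nonzero rows, so rank(A) = 3.
The column space has dimension equal to the rank: 3.

3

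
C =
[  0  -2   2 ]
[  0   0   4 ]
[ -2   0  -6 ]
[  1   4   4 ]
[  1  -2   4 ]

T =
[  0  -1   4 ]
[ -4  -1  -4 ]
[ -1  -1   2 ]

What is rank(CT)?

First compute CT:
[[  6,   0,  12],
 [ -4,  -4,   8],
 [  6,   8, -20],
 [-20,  -9,  -4],
 [  4,  -3,  20]]
Now row reduce the product.
R2 ← R2 + (2/3)·R1: [0, -4, 16]
R3 ← R3 − R1: [0, 8, -32]
R4 ← R4 + (10/3)·R1: [0, -9, 36]
R5 ← R5 − (2/3)·R1: [0, -3, 12]
R3 ← R3 + (2)·R2: [0, 0, 0]
R4 ← R4 − (9/4)·R2: [0, 0, 0]
R5 ← R5 − (3/4)·R2: [0, 0, 0]
2 nonzero rows, so rank(CT) = 2.

2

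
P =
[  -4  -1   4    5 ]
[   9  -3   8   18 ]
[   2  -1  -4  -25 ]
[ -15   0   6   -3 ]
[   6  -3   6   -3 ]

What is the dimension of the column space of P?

Row reduce to echelon form.
R2 ← R2 + (9/4)·R1: [0, -21/4, 17, 117/4]
R3 ← R3 + (1/2)·R1: [0, -3/2, -2, -45/2]
R4 ← R4 − (15/4)·R1: [0, 15/4, -9, -87/4]
R5 ← R5 + (3/2)·R1: [0, -9/2, 12, 9/2]
R3 ← R3 − (2/7)·R2: [0, 0, -48/7, -216/7]
R4 ← R4 + (5/7)·R2: [0, 0, 22/7, -6/7]
R5 ← R5 − (6/7)·R2: [0, 0, -18/7, -144/7]
R4 ← R4 + (11/24)·R3: [0, 0, 0, -15]
R5 ← R5 − (3/8)·R3: [0, 0, 0, -9]
R5 ← R5 − (3/5)·R4: [0, 0, 0, 0]
Echelon form has 4 nonzero rows, so rank(P) = 4.
The column space has dimension equal to the rank: 4.

4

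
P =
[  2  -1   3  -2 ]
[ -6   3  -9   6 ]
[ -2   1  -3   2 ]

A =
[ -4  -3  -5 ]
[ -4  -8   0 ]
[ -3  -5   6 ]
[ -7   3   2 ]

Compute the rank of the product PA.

1

First compute PA:
[[  1, -19,   4],
 [ -3,  57, -12],
 [ -1,  19,  -4]]
Now row reduce the product.
R2 ← R2 + (3)·R1: [0, 0, 0]
R3 ← R3 + R1: [0, 0, 0]
1 nonzero row, so rank(PA) = 1.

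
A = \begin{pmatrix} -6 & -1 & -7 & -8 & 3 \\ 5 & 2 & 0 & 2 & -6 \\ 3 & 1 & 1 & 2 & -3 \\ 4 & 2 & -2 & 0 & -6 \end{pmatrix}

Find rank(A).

2

Row reduce to echelon form.
R2 ← R2 + (5/6)·R1: [0, 7/6, -35/6, -14/3, -7/2]
R3 ← R3 + (1/2)·R1: [0, 1/2, -5/2, -2, -3/2]
R4 ← R4 + (2/3)·R1: [0, 4/3, -20/3, -16/3, -4]
R3 ← R3 − (3/7)·R2: [0, 0, 0, 0, 0]
R4 ← R4 − (8/7)·R2: [0, 0, 0, 0, 0]
Echelon form has 2 nonzero rows, so rank(A) = 2.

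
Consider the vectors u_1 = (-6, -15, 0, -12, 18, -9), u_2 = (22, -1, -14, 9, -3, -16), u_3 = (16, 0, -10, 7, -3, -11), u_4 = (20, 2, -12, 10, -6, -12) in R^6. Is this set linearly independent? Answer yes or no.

Form the matrix with these vectors as rows and row reduce.
R2 ← R2 + (11/3)·R1: [0, -56, -14, -35, 63, -49]
R3 ← R3 + (8/3)·R1: [0, -40, -10, -25, 45, -35]
R4 ← R4 + (10/3)·R1: [0, -48, -12, -30, 54, -42]
R3 ← R3 − (5/7)·R2: [0, 0, 0, 0, 0, 0]
R4 ← R4 − (6/7)·R2: [0, 0, 0, 0, 0, 0]
2 nonzero rows, so the 4 vectors span a space of dimension 2.
Since 2 < 4, the vectors are linearly dependent.

no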